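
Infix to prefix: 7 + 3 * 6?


'*' binds tighter: tree is (+ 7 (* 3 6))
Prefix: + 7 * 3 6


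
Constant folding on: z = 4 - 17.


4 - 17 = -13 at compile time
Optimized: z = -13


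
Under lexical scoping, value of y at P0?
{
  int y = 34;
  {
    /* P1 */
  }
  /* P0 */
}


y declared in the same block as P0
y = 34


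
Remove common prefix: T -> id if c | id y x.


Common prefix: 'id'
Factored: T -> id T', T' -> if c | y x


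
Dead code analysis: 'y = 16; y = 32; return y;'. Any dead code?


first assignment to y is overwritten before any read
Dead: 'y = 16'


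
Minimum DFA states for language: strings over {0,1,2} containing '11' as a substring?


KMP-style automaton: 2 progress states + 1 absorbing accept = 3
Minimal DFA: 3 states


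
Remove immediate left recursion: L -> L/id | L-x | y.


Left-recursive alternatives: L/id, L-x; non-recursive: y
Introduce L': L -> yL', L' -> /idL' | -xL' | ε


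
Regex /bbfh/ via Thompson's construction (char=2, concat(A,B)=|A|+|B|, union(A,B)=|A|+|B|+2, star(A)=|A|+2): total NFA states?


Syntax tree has 4 char leaf(s), 0 union(s), 0 star(s)
chars contribute 4×2 = 8; each union adds +2; each star adds +2
Total: 8 + 0 + 0 = 8 states


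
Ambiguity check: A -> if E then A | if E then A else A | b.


dangling else: 'if E then if E then b else b' parses two ways
Ambiguous


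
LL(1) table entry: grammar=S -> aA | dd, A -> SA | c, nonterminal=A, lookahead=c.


For [A, c]: 'c' ∈ FIRST(c)
Entry: A -> c


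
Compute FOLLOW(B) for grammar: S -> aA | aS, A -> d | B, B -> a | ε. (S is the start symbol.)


$ ∈ FOLLOW(S). For each A -> αBβ: add FIRST(β)\{ε} to FOLLOW(B); if β nullable, add FOLLOW(A).
FOLLOW(B) = {$}


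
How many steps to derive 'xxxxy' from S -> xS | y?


Derivation: S => xS => xxS => xxxS => xxxxS => xxxxy
Steps: 5


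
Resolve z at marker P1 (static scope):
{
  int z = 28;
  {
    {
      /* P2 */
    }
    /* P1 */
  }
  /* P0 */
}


P1's block does not declare z; resolves to the enclosing declaration at depth 0
z = 28


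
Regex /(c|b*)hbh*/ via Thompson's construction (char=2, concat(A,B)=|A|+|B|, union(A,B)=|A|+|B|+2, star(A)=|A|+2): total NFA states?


Syntax tree has 5 char leaf(s), 1 union(s), 2 star(s)
chars contribute 5×2 = 10; each union adds +2; each star adds +2
Total: 10 + 2 + 4 = 16 states


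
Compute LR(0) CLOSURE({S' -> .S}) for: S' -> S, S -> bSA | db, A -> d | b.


Start: S' -> .S
For each item with dot before a nonterminal B, add B -> .γ for every B-production
Closure: [S' -> .S, S -> .bSA, S -> .db]


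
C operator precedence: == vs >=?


'>=' is relational (level 7); '==' is equality (level 6)
Higher level binds tighter
'>=' has higher precedence than '=='


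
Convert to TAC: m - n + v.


Break into single-operator statements:
t1 = m - n
t2 = t1 + v


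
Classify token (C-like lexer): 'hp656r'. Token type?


Pattern: letter/underscore followed by alphanumerics, not a keyword
Type: IDENTIFIER


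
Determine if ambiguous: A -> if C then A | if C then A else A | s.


dangling else: 'if C then if C then s else s' parses two ways
Ambiguous


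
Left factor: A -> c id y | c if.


Common prefix: 'c'
Factored: A -> c A', A' -> id y | if


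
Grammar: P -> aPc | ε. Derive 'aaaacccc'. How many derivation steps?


Derivation: P => aPc => aaPcc => aaaPccc => aaaaPcccc => aaaacccc
Steps: 5


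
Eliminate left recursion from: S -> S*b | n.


Left-recursive alternatives: S*b; non-recursive: n
Introduce S': S -> nS', S' -> *bS' | ε


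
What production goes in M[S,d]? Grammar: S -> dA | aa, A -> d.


For [S, d]: 'd' ∈ FIRST(dA)
Entry: S -> dA


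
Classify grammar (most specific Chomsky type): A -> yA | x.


Right-linear: every RHS is a terminal or a terminal followed by one nonterminal
Classification: Type 3 (Regular)


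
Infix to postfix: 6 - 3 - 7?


Left to right (same or higher precedence on left)
Postfix: 6 3 - 7 -


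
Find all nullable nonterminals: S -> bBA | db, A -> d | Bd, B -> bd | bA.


A nonterminal is nullable iff some alternative derives ε (directly, or every symbol in it is nullable)
Nullable: {}


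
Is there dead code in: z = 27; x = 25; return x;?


z is assigned but never read
Dead: 'z = 27'


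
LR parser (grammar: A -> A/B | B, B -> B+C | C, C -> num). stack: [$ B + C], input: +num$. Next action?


handle 'B+C' on top
Action: reduce (B -> B+C)


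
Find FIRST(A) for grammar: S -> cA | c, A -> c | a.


Per alternative of A: FIRST(c) = {c}; FIRST(a) = {a}
FIRST(A) = {a, c}


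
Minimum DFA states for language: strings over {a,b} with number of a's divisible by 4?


Track (count of a) mod 4: states 0..3, accept at 0
Minimal DFA: 4 states


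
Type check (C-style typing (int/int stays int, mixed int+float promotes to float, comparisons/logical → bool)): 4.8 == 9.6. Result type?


Operand types: float == float
Rule: comparison yields bool
Result type: bool


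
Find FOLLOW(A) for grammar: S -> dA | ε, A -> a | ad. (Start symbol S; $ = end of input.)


$ ∈ FOLLOW(S). For each A -> αBβ: add FIRST(β)\{ε} to FOLLOW(B); if β nullable, add FOLLOW(A).
FOLLOW(A) = {$}


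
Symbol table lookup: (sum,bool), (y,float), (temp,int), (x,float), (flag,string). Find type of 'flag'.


Lookup 'flag' → type string


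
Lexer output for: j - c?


Scan left to right, longest-match per lexeme
Tokens: ID(j), OP(-), ID(c)


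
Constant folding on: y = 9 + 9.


9 + 9 = 18 at compile time
Optimized: y = 18


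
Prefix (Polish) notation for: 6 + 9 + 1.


left-to-right (same/higher precedence on left): tree is (+ (+ 6 9) 1)
Prefix: + + 6 9 1


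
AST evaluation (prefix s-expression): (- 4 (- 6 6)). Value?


Evaluate inner: (- 6 6) = 0
Evaluate root: (- 4 0) = 4
Result: 4


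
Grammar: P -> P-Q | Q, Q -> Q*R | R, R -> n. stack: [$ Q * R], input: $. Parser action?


handle 'Q*R' on top
Action: reduce (Q -> Q*R)


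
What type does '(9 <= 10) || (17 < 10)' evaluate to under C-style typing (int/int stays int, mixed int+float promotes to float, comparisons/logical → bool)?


Operand types: bool || bool
Rule: logical operators take bool operands and yield bool
Result type: bool


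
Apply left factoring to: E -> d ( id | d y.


Common prefix: 'd'
Factored: E -> d E', E' -> ( id | y


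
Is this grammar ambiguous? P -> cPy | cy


balanced c^n…y^n: each string has a unique parse
Unambiguous


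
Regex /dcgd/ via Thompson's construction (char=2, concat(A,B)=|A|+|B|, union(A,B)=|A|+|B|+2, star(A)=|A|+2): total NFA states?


Syntax tree has 4 char leaf(s), 0 union(s), 0 star(s)
chars contribute 4×2 = 8; each union adds +2; each star adds +2
Total: 8 + 0 + 0 = 8 states


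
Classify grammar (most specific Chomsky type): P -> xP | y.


Right-linear: every RHS is a terminal or a terminal followed by one nonterminal
Classification: Type 3 (Regular)


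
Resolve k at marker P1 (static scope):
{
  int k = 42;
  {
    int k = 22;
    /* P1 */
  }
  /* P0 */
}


k declared in the same block as P1
k = 22


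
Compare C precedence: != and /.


'/' is multiplicative (level 10); '!=' is equality (level 6)
Higher level binds tighter
'/' has higher precedence than '!='


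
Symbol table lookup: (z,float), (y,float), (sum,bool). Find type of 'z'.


Lookup 'z' → type float


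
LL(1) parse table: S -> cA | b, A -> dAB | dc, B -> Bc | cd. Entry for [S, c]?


For [S, c]: 'c' ∈ FIRST(cA)
Entry: S -> cA


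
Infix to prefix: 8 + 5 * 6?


'*' binds tighter: tree is (+ 8 (* 5 6))
Prefix: + 8 * 5 6


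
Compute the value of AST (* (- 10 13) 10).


Evaluate inner: (- 10 13) = -3
Evaluate root: (* -3 10) = -30
Result: -30


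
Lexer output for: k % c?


Scan left to right, longest-match per lexeme
Tokens: ID(k), OP(%), ID(c)


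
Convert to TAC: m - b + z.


Break into single-operator statements:
t1 = m - b
t2 = t1 + z


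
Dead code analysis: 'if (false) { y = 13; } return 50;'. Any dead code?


condition is constant false, so the whole block is unreachable
Dead: 'if (false) { y = 13; }'


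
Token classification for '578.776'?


Pattern: digits with a decimal point
Type: FLOAT_LITERAL


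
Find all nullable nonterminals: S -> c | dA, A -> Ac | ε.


A nonterminal is nullable iff some alternative derives ε (directly, or every symbol in it is nullable)
Nullable: {A}


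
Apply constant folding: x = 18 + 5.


18 + 5 = 23 at compile time
Optimized: x = 23


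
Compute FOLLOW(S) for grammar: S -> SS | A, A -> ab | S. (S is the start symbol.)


$ ∈ FOLLOW(S). For each A -> αBβ: add FIRST(β)\{ε} to FOLLOW(B); if β nullable, add FOLLOW(A).
FOLLOW(S) = {$, a}


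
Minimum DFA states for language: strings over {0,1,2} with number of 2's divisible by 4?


Track (count of 2) mod 4: states 0..3, accept at 0
Minimal DFA: 4 states


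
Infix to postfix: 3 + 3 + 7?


Left to right (same or higher precedence on left)
Postfix: 3 3 + 7 +


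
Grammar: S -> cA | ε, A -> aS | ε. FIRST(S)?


Per alternative of S: FIRST(cA) = {c}; FIRST(ε) = {ε}
FIRST(S) = {c, ε}


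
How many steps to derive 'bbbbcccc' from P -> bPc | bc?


Derivation: P => bPc => bbPcc => bbbPccc => bbbbcccc
Steps: 4


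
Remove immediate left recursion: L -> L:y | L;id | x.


Left-recursive alternatives: L:y, L;id; non-recursive: x
Introduce L': L -> xL', L' -> :yL' | ;idL' | ε


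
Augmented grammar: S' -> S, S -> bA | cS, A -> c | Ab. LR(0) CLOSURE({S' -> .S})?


Start: S' -> .S
For each item with dot before a nonterminal B, add B -> .γ for every B-production
Closure: [S' -> .S, S -> .bA, S -> .cS]


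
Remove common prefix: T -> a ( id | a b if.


Common prefix: 'a'
Factored: T -> a T', T' -> ( id | b if


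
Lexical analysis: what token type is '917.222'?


Pattern: digits with a decimal point
Type: FLOAT_LITERAL


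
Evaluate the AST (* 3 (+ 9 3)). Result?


Evaluate inner: (+ 9 3) = 12
Evaluate root: (* 3 12) = 36
Result: 36


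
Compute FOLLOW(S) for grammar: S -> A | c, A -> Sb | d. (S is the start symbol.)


$ ∈ FOLLOW(S). For each A -> αBβ: add FIRST(β)\{ε} to FOLLOW(B); if β nullable, add FOLLOW(A).
FOLLOW(S) = {$, b}


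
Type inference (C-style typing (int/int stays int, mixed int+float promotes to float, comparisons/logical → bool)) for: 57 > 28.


Operand types: int > int
Rule: comparison yields bool
Result type: bool


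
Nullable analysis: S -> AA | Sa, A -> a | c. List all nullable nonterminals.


A nonterminal is nullable iff some alternative derives ε (directly, or every symbol in it is nullable)
Nullable: {}


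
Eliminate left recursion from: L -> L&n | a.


Left-recursive alternatives: L&n; non-recursive: a
Introduce L': L -> aL', L' -> &nL' | ε


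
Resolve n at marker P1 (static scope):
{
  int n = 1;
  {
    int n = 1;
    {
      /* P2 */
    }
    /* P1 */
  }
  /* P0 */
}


n declared in the same block as P1
n = 1


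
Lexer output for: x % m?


Scan left to right, longest-match per lexeme
Tokens: ID(x), OP(%), ID(m)


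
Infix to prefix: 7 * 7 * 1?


left-to-right (same/higher precedence on left): tree is (* (* 7 7) 1)
Prefix: * * 7 7 1


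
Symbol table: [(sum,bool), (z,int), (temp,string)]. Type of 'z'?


Lookup 'z' → type int


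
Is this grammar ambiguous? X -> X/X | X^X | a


'a/a^a' has two parse trees (no precedence encoded between / and ^)
Ambiguous


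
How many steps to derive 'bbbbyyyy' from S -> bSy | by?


Derivation: S => bSy => bbSyy => bbbSyyy => bbbbyyyy
Steps: 4


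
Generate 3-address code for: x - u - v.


Break into single-operator statements:
t1 = x - u
t2 = t1 - v


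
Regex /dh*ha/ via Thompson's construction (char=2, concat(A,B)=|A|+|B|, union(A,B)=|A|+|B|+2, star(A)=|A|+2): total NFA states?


Syntax tree has 4 char leaf(s), 0 union(s), 1 star(s)
chars contribute 4×2 = 8; each union adds +2; each star adds +2
Total: 8 + 0 + 2 = 10 states


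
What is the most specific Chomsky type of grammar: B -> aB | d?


Right-linear: every RHS is a terminal or a terminal followed by one nonterminal
Classification: Type 3 (Regular)


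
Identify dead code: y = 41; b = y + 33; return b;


y is read by b's definition; b is returned
No dead code


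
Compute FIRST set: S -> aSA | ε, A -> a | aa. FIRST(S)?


Per alternative of S: FIRST(aSA) = {a}; FIRST(ε) = {ε}
FIRST(S) = {a, ε}


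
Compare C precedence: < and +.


'+' is additive (level 9); '<' is relational (level 7)
Higher level binds tighter
'+' has higher precedence than '<'


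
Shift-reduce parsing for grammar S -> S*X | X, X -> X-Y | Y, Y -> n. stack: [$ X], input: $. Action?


lookahead ∉ {-} so X won't extend; reduce S -> X
Action: reduce (S -> X)


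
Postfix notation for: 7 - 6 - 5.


Left to right (same or higher precedence on left)
Postfix: 7 6 - 5 -


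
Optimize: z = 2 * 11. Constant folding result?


2 * 11 = 22 at compile time
Optimized: z = 22


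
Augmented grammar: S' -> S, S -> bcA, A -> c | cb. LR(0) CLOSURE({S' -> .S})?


Start: S' -> .S
For each item with dot before a nonterminal B, add B -> .γ for every B-production
Closure: [S' -> .S, S -> .bcA]


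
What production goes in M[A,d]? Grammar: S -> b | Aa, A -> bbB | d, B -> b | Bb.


For [A, d]: 'd' ∈ FIRST(d)
Entry: A -> d


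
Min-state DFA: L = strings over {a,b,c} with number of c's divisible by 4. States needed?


Track (count of c) mod 4: states 0..3, accept at 0
Minimal DFA: 4 states


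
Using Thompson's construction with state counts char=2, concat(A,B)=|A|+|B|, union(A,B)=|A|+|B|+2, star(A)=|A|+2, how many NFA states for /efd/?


Syntax tree has 3 char leaf(s), 0 union(s), 0 star(s)
chars contribute 3×2 = 6; each union adds +2; each star adds +2
Total: 6 + 0 + 0 = 6 states


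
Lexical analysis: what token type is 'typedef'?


Pattern: reserved word
Type: KEYWORD


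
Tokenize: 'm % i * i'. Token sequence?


Scan left to right, longest-match per lexeme
Tokens: ID(m), OP(%), ID(i), OP(*), ID(i)


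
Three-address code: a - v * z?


Break into single-operator statements:
t1 = v * z
t2 = a - t1


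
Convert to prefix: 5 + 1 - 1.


left-to-right (same/higher precedence on left): tree is (- (+ 5 1) 1)
Prefix: - + 5 1 1


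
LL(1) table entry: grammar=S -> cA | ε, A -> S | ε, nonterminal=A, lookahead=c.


For [A, c]: 'c' ∈ FIRST(S)
Entry: A -> S


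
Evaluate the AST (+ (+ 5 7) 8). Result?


Evaluate inner: (+ 5 7) = 12
Evaluate root: (+ 12 8) = 20
Result: 20


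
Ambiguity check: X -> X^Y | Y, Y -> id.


precedence layered via separate nonterminal Y: deterministic
Unambiguous


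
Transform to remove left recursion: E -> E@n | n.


Left-recursive alternatives: E@n; non-recursive: n
Introduce E': E -> nE', E' -> @nE' | ε


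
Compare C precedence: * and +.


'*' is multiplicative (level 10); '+' is additive (level 9)
Higher level binds tighter
'*' has higher precedence than '+'


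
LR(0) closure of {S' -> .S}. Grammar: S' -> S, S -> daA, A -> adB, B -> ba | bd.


Start: S' -> .S
For each item with dot before a nonterminal B, add B -> .γ for every B-production
Closure: [S' -> .S, S -> .daA]


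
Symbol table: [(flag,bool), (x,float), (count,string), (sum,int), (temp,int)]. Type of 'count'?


Lookup 'count' → type string


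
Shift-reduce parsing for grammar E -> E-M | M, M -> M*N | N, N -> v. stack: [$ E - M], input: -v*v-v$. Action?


handle 'E-M' on top; lookahead ∈ FOLLOW(E) = {-, $}
Action: reduce (E -> E-M)


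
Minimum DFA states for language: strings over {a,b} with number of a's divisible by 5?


Track (count of a) mod 5: states 0..4, accept at 0
Minimal DFA: 5 states


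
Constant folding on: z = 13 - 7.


13 - 7 = 6 at compile time
Optimized: z = 6


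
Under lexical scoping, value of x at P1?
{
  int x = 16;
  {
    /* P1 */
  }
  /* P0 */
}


P1's block does not declare x; resolves to the enclosing declaration at depth 0
x = 16


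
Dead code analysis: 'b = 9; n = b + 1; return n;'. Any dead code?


b is read by n's definition; n is returned
No dead code


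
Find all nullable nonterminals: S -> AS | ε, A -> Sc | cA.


A nonterminal is nullable iff some alternative derives ε (directly, or every symbol in it is nullable)
Nullable: {S}


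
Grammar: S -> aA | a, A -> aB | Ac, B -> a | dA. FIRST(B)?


Per alternative of B: FIRST(a) = {a}; FIRST(dA) = {d}
FIRST(B) = {a, d}


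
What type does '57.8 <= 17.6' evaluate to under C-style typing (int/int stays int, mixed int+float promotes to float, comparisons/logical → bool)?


Operand types: float <= float
Rule: comparison yields bool
Result type: bool


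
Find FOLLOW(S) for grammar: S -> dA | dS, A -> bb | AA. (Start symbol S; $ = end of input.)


$ ∈ FOLLOW(S). For each A -> αBβ: add FIRST(β)\{ε} to FOLLOW(B); if β nullable, add FOLLOW(A).
FOLLOW(S) = {$}


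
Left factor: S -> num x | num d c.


Common prefix: 'num'
Factored: S -> num S', S' -> x | d c


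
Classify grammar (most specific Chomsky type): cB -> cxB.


LHS has context (more than one symbol) and |LHS| ≤ |RHS|
Classification: Type 1 (Context-Sensitive)


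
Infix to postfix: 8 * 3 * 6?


Left to right (same or higher precedence on left)
Postfix: 8 3 * 6 *


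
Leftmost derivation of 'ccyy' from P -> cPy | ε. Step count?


Derivation: P => cPy => ccPyy => ccyy
Steps: 3


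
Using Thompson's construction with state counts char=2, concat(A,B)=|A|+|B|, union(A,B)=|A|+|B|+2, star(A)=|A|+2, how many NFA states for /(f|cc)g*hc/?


Syntax tree has 6 char leaf(s), 1 union(s), 1 star(s)
chars contribute 6×2 = 12; each union adds +2; each star adds +2
Total: 12 + 2 + 2 = 16 states


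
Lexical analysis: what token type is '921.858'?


Pattern: digits with a decimal point
Type: FLOAT_LITERAL


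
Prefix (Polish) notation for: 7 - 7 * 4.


'*' binds tighter: tree is (- 7 (* 7 4))
Prefix: - 7 * 7 4


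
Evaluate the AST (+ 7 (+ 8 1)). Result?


Evaluate inner: (+ 8 1) = 9
Evaluate root: (+ 7 9) = 16
Result: 16


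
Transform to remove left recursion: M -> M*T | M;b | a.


Left-recursive alternatives: M*T, M;b; non-recursive: a
Introduce M': M -> aM', M' -> *TM' | ;bM' | ε


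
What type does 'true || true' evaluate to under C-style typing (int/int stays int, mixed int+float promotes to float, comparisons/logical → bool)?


Operand types: bool || bool
Rule: logical operators take bool operands and yield bool
Result type: bool


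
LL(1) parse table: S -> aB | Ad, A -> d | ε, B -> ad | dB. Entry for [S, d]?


For [S, d]: 'd' ∈ FIRST(Ad)
Entry: S -> Ad


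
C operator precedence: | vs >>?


'>>' is shift (level 8); '|' is bitwise OR (level 3)
Higher level binds tighter
'>>' has higher precedence than '|'


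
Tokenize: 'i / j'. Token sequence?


Scan left to right, longest-match per lexeme
Tokens: ID(i), OP(/), ID(j)


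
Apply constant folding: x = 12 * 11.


12 * 11 = 132 at compile time
Optimized: x = 132


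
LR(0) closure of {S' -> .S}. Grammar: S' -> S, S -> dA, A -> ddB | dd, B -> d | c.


Start: S' -> .S
For each item with dot before a nonterminal B, add B -> .γ for every B-production
Closure: [S' -> .S, S -> .dA]


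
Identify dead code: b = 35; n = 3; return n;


b is assigned but never read
Dead: 'b = 35'


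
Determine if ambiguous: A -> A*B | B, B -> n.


precedence layered via separate nonterminal B: deterministic
Unambiguous


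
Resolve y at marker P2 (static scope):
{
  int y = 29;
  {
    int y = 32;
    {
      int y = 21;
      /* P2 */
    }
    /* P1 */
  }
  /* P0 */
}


y declared in the same block as P2
y = 21


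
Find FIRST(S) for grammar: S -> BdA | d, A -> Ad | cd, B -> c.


Per alternative of S: FIRST(BdA) = {c}; FIRST(d) = {d}
FIRST(S) = {c, d}


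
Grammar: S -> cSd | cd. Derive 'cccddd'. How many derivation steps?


Derivation: S => cSd => ccSdd => cccddd
Steps: 3


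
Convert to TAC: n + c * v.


Break into single-operator statements:
t1 = c * v
t2 = n + t1


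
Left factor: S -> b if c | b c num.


Common prefix: 'b'
Factored: S -> b S', S' -> if c | c num


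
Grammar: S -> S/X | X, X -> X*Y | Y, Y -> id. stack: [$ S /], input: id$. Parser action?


no handle ('S/' is not any RHS); shift 'id'
Action: shift


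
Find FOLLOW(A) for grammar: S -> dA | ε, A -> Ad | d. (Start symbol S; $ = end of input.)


$ ∈ FOLLOW(S). For each A -> αBβ: add FIRST(β)\{ε} to FOLLOW(B); if β nullable, add FOLLOW(A).
FOLLOW(A) = {$, d}


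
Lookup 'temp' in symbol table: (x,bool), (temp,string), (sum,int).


Lookup 'temp' → type string


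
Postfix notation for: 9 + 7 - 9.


Left to right (same or higher precedence on left)
Postfix: 9 7 + 9 -


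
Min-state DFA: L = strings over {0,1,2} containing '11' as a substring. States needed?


KMP-style automaton: 2 progress states + 1 absorbing accept = 3
Minimal DFA: 3 states


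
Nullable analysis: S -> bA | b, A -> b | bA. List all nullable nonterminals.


A nonterminal is nullable iff some alternative derives ε (directly, or every symbol in it is nullable)
Nullable: {}


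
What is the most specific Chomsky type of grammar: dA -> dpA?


LHS has context (more than one symbol) and |LHS| ≤ |RHS|
Classification: Type 1 (Context-Sensitive)


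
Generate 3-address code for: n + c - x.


Break into single-operator statements:
t1 = n + c
t2 = t1 - x


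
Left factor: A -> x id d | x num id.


Common prefix: 'x'
Factored: A -> x A', A' -> id d | num id


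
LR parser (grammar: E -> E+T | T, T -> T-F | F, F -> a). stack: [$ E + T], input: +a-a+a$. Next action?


handle 'E+T' on top; lookahead ∈ FOLLOW(E) = {+, $}
Action: reduce (E -> E+T)


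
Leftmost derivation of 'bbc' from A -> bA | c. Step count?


Derivation: A => bA => bbA => bbc
Steps: 3


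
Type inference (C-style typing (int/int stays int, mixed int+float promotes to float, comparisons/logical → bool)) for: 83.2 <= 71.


Operand types: float <= int
Rule: comparison yields bool
Result type: bool


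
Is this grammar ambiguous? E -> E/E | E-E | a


'a/a-a' has two parse trees (no precedence encoded between / and -)
Ambiguous


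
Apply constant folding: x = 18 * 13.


18 * 13 = 234 at compile time
Optimized: x = 234


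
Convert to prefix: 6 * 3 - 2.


left-to-right (same/higher precedence on left): tree is (- (* 6 3) 2)
Prefix: - * 6 3 2


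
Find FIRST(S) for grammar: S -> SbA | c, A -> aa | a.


Per alternative of S: FIRST(SbA) = {c}; FIRST(c) = {c}
FIRST(S) = {c}


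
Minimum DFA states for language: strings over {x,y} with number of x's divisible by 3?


Track (count of x) mod 3: states 0..2, accept at 0
Minimal DFA: 3 states


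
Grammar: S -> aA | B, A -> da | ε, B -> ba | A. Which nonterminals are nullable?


A nonterminal is nullable iff some alternative derives ε (directly, or every symbol in it is nullable)
Nullable: {A, B, S}


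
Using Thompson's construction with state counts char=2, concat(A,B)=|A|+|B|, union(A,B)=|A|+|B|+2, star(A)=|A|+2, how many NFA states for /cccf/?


Syntax tree has 4 char leaf(s), 0 union(s), 0 star(s)
chars contribute 4×2 = 8; each union adds +2; each star adds +2
Total: 8 + 0 + 0 = 8 states


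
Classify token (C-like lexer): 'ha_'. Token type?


Pattern: letter/underscore followed by alphanumerics, not a keyword
Type: IDENTIFIER


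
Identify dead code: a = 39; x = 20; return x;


a is assigned but never read
Dead: 'a = 39'


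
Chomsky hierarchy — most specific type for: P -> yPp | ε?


Single nonterminal LHS, but y^n p^n is not regular
Classification: Type 2 (Context-Free)


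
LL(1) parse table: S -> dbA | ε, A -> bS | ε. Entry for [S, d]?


For [S, d]: 'd' ∈ FIRST(dbA)
Entry: S -> dbA


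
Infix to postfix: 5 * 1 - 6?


Left to right (same or higher precedence on left)
Postfix: 5 1 * 6 -


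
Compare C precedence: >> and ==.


'>>' is shift (level 8); '==' is equality (level 6)
Higher level binds tighter
'>>' has higher precedence than '=='


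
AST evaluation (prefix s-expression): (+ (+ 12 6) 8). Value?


Evaluate inner: (+ 12 6) = 18
Evaluate root: (+ 18 8) = 26
Result: 26


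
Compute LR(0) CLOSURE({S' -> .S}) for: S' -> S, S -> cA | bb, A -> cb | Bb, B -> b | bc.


Start: S' -> .S
For each item with dot before a nonterminal B, add B -> .γ for every B-production
Closure: [S' -> .S, S -> .cA, S -> .bb]


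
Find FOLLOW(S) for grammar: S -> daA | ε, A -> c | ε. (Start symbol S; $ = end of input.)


$ ∈ FOLLOW(S). For each A -> αBβ: add FIRST(β)\{ε} to FOLLOW(B); if β nullable, add FOLLOW(A).
FOLLOW(S) = {$}


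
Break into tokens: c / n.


Scan left to right, longest-match per lexeme
Tokens: ID(c), OP(/), ID(n)


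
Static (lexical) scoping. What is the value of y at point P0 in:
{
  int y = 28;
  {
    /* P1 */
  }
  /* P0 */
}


y declared in the same block as P0
y = 28


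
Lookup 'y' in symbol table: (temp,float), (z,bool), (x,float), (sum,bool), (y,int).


Lookup 'y' → type int


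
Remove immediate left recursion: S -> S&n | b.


Left-recursive alternatives: S&n; non-recursive: b
Introduce S': S -> bS', S' -> &nS' | ε


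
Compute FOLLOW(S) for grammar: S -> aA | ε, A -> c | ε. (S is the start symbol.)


$ ∈ FOLLOW(S). For each A -> αBβ: add FIRST(β)\{ε} to FOLLOW(B); if β nullable, add FOLLOW(A).
FOLLOW(S) = {$}


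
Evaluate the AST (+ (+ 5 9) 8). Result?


Evaluate inner: (+ 5 9) = 14
Evaluate root: (+ 14 8) = 22
Result: 22


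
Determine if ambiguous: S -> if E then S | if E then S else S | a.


dangling else: 'if E then if E then a else a' parses two ways
Ambiguous


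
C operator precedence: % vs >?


'%' is multiplicative (level 10); '>' is relational (level 7)
Higher level binds tighter
'%' has higher precedence than '>'


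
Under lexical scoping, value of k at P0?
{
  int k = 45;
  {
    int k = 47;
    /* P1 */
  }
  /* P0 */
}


k declared in the same block as P0
k = 45


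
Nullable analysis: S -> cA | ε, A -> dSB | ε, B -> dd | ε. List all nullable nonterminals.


A nonterminal is nullable iff some alternative derives ε (directly, or every symbol in it is nullable)
Nullable: {A, B, S}


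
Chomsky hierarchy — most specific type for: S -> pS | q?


Right-linear: every RHS is a terminal or a terminal followed by one nonterminal
Classification: Type 3 (Regular)


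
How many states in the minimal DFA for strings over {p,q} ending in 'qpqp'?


Track the longest suffix of input matching a prefix of 'qpqp': 5 classes (prefixes of length 0..4)
Minimal DFA: 5 states


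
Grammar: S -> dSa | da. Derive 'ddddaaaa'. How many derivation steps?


Derivation: S => dSa => ddSaa => dddSaaa => ddddaaaa
Steps: 4


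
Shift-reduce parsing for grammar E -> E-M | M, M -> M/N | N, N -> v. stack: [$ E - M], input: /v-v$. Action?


'/' can extend M; shift to build M -> M/N
Action: shift


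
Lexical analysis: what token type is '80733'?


Pattern: digits only
Type: INTEGER_LITERAL


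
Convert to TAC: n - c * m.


Break into single-operator statements:
t1 = c * m
t2 = n - t1


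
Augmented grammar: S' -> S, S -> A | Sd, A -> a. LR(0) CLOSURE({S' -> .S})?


Start: S' -> .S
For each item with dot before a nonterminal B, add B -> .γ for every B-production
Closure: [S' -> .S, S -> .A, S -> .Sd, A -> .a]


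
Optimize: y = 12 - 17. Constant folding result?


12 - 17 = -5 at compile time
Optimized: y = -5


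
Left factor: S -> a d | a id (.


Common prefix: 'a'
Factored: S -> a S', S' -> d | id (


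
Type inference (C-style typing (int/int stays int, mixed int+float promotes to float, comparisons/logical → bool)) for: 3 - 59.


Operand types: int - int
Rule: mixed int/float promotes to float; int/int stays int
Result type: int


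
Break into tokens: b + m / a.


Scan left to right, longest-match per lexeme
Tokens: ID(b), OP(+), ID(m), OP(/), ID(a)


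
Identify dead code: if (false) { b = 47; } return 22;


condition is constant false, so the whole block is unreachable
Dead: 'if (false) { b = 47; }'


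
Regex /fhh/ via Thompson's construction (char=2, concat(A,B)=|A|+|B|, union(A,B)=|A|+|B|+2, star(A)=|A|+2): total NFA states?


Syntax tree has 3 char leaf(s), 0 union(s), 0 star(s)
chars contribute 3×2 = 6; each union adds +2; each star adds +2
Total: 6 + 0 + 0 = 6 states


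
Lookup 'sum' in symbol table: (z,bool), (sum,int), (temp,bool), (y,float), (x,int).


Lookup 'sum' → type int


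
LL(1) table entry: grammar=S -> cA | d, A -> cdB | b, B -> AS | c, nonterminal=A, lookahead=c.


For [A, c]: 'c' ∈ FIRST(cdB)
Entry: A -> cdB


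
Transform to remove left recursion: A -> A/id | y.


Left-recursive alternatives: A/id; non-recursive: y
Introduce A': A -> yA', A' -> /idA' | ε


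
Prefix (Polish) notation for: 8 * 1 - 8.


left-to-right (same/higher precedence on left): tree is (- (* 8 1) 8)
Prefix: - * 8 1 8


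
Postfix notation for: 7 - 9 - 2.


Left to right (same or higher precedence on left)
Postfix: 7 9 - 2 -


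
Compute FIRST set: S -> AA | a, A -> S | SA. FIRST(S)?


Per alternative of S: FIRST(AA) = {a}; FIRST(a) = {a}
FIRST(S) = {a}


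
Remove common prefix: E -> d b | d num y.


Common prefix: 'd'
Factored: E -> d E', E' -> b | num y


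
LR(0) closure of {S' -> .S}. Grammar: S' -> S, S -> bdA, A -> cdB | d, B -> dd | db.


Start: S' -> .S
For each item with dot before a nonterminal B, add B -> .γ for every B-production
Closure: [S' -> .S, S -> .bdA]


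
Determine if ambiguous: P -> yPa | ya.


balanced y^n…a^n: each string has a unique parse
Unambiguous


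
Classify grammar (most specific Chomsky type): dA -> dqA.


LHS has context (more than one symbol) and |LHS| ≤ |RHS|
Classification: Type 1 (Context-Sensitive)


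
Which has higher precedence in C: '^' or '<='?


'<=' is relational (level 7); '^' is bitwise XOR (level 4)
Higher level binds tighter
'<=' has higher precedence than '^'


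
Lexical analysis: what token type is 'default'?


Pattern: reserved word
Type: KEYWORD


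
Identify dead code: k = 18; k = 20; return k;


first assignment to k is overwritten before any read
Dead: 'k = 18'


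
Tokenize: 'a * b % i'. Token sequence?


Scan left to right, longest-match per lexeme
Tokens: ID(a), OP(*), ID(b), OP(%), ID(i)


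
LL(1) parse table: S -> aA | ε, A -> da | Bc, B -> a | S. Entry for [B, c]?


For [B, c]: S is nullable and 'c' ∈ FOLLOW(B)
Entry: B -> S


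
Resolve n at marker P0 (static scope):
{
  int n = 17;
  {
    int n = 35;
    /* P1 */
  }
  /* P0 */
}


n declared in the same block as P0
n = 17


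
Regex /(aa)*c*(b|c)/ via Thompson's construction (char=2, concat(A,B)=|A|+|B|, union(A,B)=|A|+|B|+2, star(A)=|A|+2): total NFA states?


Syntax tree has 5 char leaf(s), 1 union(s), 2 star(s)
chars contribute 5×2 = 10; each union adds +2; each star adds +2
Total: 10 + 2 + 4 = 16 states


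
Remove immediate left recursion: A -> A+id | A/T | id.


Left-recursive alternatives: A+id, A/T; non-recursive: id
Introduce A': A -> idA', A' -> +idA' | /TA' | ε


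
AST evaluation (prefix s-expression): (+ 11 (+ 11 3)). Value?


Evaluate inner: (+ 11 3) = 14
Evaluate root: (+ 11 14) = 25
Result: 25


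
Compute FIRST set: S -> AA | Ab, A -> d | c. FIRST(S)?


Per alternative of S: FIRST(AA) = {c, d}; FIRST(Ab) = {c, d}
FIRST(S) = {c, d}


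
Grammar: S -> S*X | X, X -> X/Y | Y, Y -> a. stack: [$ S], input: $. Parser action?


start symbol S on stack, input exhausted
Action: accept


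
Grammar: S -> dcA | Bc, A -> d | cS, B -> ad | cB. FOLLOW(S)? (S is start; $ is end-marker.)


$ ∈ FOLLOW(S). For each A -> αBβ: add FIRST(β)\{ε} to FOLLOW(B); if β nullable, add FOLLOW(A).
FOLLOW(S) = {$}


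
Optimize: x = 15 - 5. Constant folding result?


15 - 5 = 10 at compile time
Optimized: x = 10


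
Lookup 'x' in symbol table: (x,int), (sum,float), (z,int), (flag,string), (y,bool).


Lookup 'x' → type int


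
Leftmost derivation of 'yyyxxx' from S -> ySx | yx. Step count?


Derivation: S => ySx => yySxx => yyyxxx
Steps: 3


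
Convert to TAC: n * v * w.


Break into single-operator statements:
t1 = n * v
t2 = t1 * w


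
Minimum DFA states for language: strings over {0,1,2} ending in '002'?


Track the longest suffix of input matching a prefix of '002': 4 classes (prefixes of length 0..3)
Minimal DFA: 4 states


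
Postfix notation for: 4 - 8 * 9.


* has higher precedence, evaluate 8*9 first
Postfix: 4 8 9 * -


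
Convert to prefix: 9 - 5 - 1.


left-to-right (same/higher precedence on left): tree is (- (- 9 5) 1)
Prefix: - - 9 5 1


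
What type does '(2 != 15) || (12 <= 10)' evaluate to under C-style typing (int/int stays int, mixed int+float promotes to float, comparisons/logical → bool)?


Operand types: bool || bool
Rule: logical operators take bool operands and yield bool
Result type: bool


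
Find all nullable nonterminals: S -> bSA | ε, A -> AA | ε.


A nonterminal is nullable iff some alternative derives ε (directly, or every symbol in it is nullable)
Nullable: {A, S}


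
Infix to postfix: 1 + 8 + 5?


Left to right (same or higher precedence on left)
Postfix: 1 8 + 5 +


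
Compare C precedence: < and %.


'%' is multiplicative (level 10); '<' is relational (level 7)
Higher level binds tighter
'%' has higher precedence than '<'


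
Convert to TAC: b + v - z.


Break into single-operator statements:
t1 = b + v
t2 = t1 - z


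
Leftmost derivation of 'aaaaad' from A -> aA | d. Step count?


Derivation: A => aA => aaA => aaaA => aaaaA => aaaaaA => aaaaad
Steps: 6


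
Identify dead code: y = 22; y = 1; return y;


first assignment to y is overwritten before any read
Dead: 'y = 22'


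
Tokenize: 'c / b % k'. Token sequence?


Scan left to right, longest-match per lexeme
Tokens: ID(c), OP(/), ID(b), OP(%), ID(k)


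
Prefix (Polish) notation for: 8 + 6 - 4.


left-to-right (same/higher precedence on left): tree is (- (+ 8 6) 4)
Prefix: - + 8 6 4


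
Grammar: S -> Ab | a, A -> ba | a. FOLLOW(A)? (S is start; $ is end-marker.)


$ ∈ FOLLOW(S). For each A -> αBβ: add FIRST(β)\{ε} to FOLLOW(B); if β nullable, add FOLLOW(A).
FOLLOW(A) = {b}


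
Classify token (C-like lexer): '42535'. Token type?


Pattern: digits only
Type: INTEGER_LITERAL


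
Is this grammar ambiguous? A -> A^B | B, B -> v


precedence layered via separate nonterminal B: deterministic
Unambiguous


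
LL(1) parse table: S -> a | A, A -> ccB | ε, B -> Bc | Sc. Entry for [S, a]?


For [S, a]: 'a' ∈ FIRST(a)
Entry: S -> a


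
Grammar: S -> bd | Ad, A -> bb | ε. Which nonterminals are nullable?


A nonterminal is nullable iff some alternative derives ε (directly, or every symbol in it is nullable)
Nullable: {A}


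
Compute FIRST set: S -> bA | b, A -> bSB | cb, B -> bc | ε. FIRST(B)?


Per alternative of B: FIRST(bc) = {b}; FIRST(ε) = {ε}
FIRST(B) = {b, ε}


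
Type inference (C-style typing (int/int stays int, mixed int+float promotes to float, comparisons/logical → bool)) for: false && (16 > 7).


Operand types: bool && bool
Rule: logical operators take bool operands and yield bool
Result type: bool


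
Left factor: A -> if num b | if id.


Common prefix: 'if'
Factored: A -> if A', A' -> num b | id


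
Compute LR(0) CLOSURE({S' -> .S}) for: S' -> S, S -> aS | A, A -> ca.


Start: S' -> .S
For each item with dot before a nonterminal B, add B -> .γ for every B-production
Closure: [S' -> .S, S -> .aS, S -> .A, A -> .ca]


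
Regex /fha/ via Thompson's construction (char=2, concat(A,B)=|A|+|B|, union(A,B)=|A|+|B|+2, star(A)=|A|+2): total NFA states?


Syntax tree has 3 char leaf(s), 0 union(s), 0 star(s)
chars contribute 3×2 = 6; each union adds +2; each star adds +2
Total: 6 + 0 + 0 = 6 states


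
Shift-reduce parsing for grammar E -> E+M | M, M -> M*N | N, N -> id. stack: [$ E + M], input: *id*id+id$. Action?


'*' can extend M; shift to build M -> M*N
Action: shift


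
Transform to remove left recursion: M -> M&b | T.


Left-recursive alternatives: M&b; non-recursive: T
Introduce M': M -> TM', M' -> &bM' | ε


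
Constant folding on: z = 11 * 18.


11 * 18 = 198 at compile time
Optimized: z = 198


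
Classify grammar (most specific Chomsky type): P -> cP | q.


Right-linear: every RHS is a terminal or a terminal followed by one nonterminal
Classification: Type 3 (Regular)


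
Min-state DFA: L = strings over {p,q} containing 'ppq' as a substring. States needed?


KMP-style automaton: 3 progress states + 1 absorbing accept = 4
Minimal DFA: 4 states


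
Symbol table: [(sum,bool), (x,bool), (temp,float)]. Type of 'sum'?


Lookup 'sum' → type bool


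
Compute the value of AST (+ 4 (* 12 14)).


Evaluate inner: (* 12 14) = 168
Evaluate root: (+ 4 168) = 172
Result: 172


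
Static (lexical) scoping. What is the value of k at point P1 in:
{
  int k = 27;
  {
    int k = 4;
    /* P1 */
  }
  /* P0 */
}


k declared in the same block as P1
k = 4


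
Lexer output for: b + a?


Scan left to right, longest-match per lexeme
Tokens: ID(b), OP(+), ID(a)


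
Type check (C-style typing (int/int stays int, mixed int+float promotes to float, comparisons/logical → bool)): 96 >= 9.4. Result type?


Operand types: int >= float
Rule: comparison yields bool
Result type: bool


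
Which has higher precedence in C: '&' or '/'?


'/' is multiplicative (level 10); '&' is bitwise AND (level 5)
Higher level binds tighter
'/' has higher precedence than '&'


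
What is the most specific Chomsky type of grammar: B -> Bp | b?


Left-linear: every RHS is a terminal or one nonterminal followed by a terminal
Classification: Type 3 (Regular)


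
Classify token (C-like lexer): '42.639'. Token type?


Pattern: digits with a decimal point
Type: FLOAT_LITERAL


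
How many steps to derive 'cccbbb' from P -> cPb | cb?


Derivation: P => cPb => ccPbb => cccbbb
Steps: 3


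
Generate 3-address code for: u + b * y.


Break into single-operator statements:
t1 = b * y
t2 = u + t1


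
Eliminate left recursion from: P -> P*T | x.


Left-recursive alternatives: P*T; non-recursive: x
Introduce P': P -> xP', P' -> *TP' | ε


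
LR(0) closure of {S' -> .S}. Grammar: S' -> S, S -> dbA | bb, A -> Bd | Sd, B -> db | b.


Start: S' -> .S
For each item with dot before a nonterminal B, add B -> .γ for every B-production
Closure: [S' -> .S, S -> .dbA, S -> .bb]


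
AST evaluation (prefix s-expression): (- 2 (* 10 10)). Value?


Evaluate inner: (* 10 10) = 100
Evaluate root: (- 2 100) = -98
Result: -98


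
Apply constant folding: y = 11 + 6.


11 + 6 = 17 at compile time
Optimized: y = 17
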